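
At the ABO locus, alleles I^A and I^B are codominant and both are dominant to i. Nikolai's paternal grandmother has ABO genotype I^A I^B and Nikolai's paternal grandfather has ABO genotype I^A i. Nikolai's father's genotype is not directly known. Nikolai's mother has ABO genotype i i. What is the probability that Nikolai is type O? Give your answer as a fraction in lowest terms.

1/4

Nikolai's father's ABO genotype from I^A I^B × I^A i: 1/4 I^A I^A, 1/4 I^A I^B, 1/4 I^A i, 1/4 I^B i.
Crossing each possibility with the mother i i and summing P(type O): 1/4·0 + 1/4·0 + 1/4·1/2 + 1/4·1/2 = 1/4.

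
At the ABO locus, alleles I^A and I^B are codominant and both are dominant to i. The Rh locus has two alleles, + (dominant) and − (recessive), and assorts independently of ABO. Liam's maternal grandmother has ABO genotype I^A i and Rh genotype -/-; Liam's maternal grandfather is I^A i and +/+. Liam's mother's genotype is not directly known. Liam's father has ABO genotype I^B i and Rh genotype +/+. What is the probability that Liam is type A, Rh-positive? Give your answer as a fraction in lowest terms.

Liam's mother's ABO genotype from I^A i × I^A i: 1/4 I^A I^A, 1/2 I^A i, 1/4 i i.
Crossing each possibility with the father I^B i and summing P(type A): 1/4·1/2 + 1/2·1/4 + 1/4·0 = 1/4.
Similarly for Rh via the mother's Rh distribution: P(Rh+) = 1.
Independent loci: 1/4 × 1 = 1/4.

1/4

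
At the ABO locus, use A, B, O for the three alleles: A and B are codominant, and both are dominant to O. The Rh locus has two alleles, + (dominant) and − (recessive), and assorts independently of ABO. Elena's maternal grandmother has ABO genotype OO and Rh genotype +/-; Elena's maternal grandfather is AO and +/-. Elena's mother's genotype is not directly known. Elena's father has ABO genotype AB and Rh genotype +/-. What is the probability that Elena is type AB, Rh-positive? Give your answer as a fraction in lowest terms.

3/32

Elena's mother's ABO genotype from OO × AO: 1/2 AO, 1/2 OO.
Crossing each possibility with the father AB and summing P(type AB): 1/2·1/4 + 1/2·0 = 1/8.
Similarly for Rh via the mother's Rh distribution: P(Rh+) = 3/4.
Independent loci: 1/8 × 3/4 = 3/32.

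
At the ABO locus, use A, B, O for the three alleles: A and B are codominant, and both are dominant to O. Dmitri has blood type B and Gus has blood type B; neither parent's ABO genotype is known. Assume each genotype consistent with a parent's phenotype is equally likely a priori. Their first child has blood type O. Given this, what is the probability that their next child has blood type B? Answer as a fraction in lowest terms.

3/4

Possible genotypes: Dmitri ∈ {BB, BO}; Gus ∈ {BB, BO}.
Weight each parental genotype pair by prior × P(type-O child):
  BO × BO: posterior weight 1; P(next child type B) = 3/4.
Weighted sum = 3/4.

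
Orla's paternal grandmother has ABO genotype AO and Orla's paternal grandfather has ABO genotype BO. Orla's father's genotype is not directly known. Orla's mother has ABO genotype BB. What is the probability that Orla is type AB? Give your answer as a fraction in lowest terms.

1/4

Orla's father's ABO genotype from AO × BO: 1/4 AB, 1/4 AO, 1/4 BO, 1/4 OO.
Crossing each possibility with the mother BB and summing P(type AB): 1/4·1/2 + 1/4·1/2 + 1/4·0 + 1/4·0 = 1/4.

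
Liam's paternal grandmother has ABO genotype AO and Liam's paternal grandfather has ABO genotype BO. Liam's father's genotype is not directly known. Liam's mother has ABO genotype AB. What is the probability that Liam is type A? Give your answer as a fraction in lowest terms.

3/8

Liam's father's ABO genotype from AO × BO: 1/4 AB, 1/4 AO, 1/4 BO, 1/4 OO.
Crossing each possibility with the mother AB and summing P(type A): 1/4·1/4 + 1/4·1/2 + 1/4·1/4 + 1/4·1/2 = 3/8.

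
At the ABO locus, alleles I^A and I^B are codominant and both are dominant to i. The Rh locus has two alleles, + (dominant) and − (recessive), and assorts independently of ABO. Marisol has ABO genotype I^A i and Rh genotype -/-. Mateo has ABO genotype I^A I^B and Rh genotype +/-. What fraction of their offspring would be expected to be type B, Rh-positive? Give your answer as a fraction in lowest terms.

1/8

ABO cross I^A i × I^A I^B → offspring phenotypes: 1/2 A, 1/4 B, 1/4 AB.
Rh cross -/- × +/- → 1/2 Rh+, 1/2 Rh-.
Independent loci: P(type B, Rh-positive) = 1/4 × 1/2 = 1/8.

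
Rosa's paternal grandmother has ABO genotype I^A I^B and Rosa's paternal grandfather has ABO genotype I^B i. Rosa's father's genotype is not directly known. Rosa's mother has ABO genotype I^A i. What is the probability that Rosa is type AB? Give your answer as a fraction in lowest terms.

Rosa's father's ABO genotype from I^A I^B × I^B i: 1/4 I^A I^B, 1/4 I^A i, 1/4 I^B I^B, 1/4 I^B i.
Crossing each possibility with the mother I^A i and summing P(type AB): 1/4·1/4 + 1/4·0 + 1/4·1/2 + 1/4·1/4 = 1/4.

1/4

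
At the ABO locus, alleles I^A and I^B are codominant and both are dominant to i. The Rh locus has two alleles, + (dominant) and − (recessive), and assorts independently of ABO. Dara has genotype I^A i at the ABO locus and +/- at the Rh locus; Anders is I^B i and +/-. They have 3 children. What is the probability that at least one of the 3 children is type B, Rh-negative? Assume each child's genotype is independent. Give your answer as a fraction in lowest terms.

ABO cross I^A i × I^B i → 1/4 O, 1/4 A, 1/4 B, 1/4 AB.
Rh cross +/- × +/- → 3/4 Rh+, 1/4 Rh-; so P(type B, Rh-negative) = 1/4 × 1/4 = 1/16 per child.
P(none) = (15/16)^3 = 3375/4096; P(at least one) = 1 − 3375/4096 = 721/4096.

721/4096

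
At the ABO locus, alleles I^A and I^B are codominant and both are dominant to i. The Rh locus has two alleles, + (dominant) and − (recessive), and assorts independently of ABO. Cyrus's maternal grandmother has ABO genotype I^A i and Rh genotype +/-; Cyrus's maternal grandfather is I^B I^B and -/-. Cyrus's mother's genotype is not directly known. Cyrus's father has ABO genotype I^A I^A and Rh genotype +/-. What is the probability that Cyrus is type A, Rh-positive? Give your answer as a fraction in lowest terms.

5/16

Cyrus's mother's ABO genotype from I^A i × I^B I^B: 1/2 I^A I^B, 1/2 I^B i.
Crossing each possibility with the father I^A I^A and summing P(type A): 1/2·1/2 + 1/2·1/2 = 1/2.
Similarly for Rh via the mother's Rh distribution: P(Rh+) = 5/8.
Independent loci: 1/2 × 5/8 = 5/16.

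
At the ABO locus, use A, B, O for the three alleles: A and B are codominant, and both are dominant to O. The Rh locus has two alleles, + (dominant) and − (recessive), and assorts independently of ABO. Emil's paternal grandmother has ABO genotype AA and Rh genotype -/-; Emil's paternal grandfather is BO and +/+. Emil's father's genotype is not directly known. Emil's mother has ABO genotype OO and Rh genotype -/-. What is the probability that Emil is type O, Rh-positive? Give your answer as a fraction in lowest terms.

Emil's father's ABO genotype from AA × BO: 1/2 AB, 1/2 AO.
Crossing each possibility with the mother OO and summing P(type O): 1/2·0 + 1/2·1/2 = 1/4.
Similarly for Rh via the father's Rh distribution: P(Rh+) = 1/2.
Independent loci: 1/4 × 1/2 = 1/8.

1/8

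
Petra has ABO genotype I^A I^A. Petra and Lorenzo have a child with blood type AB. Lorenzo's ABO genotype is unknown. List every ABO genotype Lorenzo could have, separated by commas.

I^A I^B, I^B I^B, I^B i

For each candidate genotype of Lorenzo, check whether crossing it with I^A I^A can produce every observed child phenotype.
  I^A I^A → possible child types {A} ✗
  I^A I^B → possible child types {A, AB} ✓
  I^A i → possible child types {A} ✗
  I^B I^B → possible child types {AB} ✓
  I^B i → possible child types {A, AB} ✓
  i i → possible child types {A} ✗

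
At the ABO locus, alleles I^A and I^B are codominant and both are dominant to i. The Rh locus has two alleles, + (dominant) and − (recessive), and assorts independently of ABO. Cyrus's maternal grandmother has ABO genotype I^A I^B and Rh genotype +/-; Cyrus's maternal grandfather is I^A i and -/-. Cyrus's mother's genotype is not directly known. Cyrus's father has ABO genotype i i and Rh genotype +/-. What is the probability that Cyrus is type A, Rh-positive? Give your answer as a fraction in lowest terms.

5/16

Cyrus's mother's ABO genotype from I^A I^B × I^A i: 1/4 I^A I^A, 1/4 I^A I^B, 1/4 I^A i, 1/4 I^B i.
Crossing each possibility with the father i i and summing P(type A): 1/4·1 + 1/4·1/2 + 1/4·1/2 + 1/4·0 = 1/2.
Similarly for Rh via the mother's Rh distribution: P(Rh+) = 5/8.
Independent loci: 1/2 × 5/8 = 5/16.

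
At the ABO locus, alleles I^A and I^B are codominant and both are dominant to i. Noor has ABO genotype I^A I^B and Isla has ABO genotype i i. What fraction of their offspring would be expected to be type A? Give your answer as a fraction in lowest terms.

1/2

ABO cross I^A I^B × i i → offspring phenotypes: 1/2 A, 1/2 B.
So P(type A) = 1/2.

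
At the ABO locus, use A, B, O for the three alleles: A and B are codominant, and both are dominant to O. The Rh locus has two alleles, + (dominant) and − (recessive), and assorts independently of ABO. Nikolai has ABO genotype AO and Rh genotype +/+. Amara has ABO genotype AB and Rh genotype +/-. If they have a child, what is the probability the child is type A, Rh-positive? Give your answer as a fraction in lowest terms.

ABO cross AO × AB → offspring phenotypes: 1/2 A, 1/4 B, 1/4 AB.
Rh cross +/+ × +/- → 1 Rh+.
Independent loci: P(type A, Rh-positive) = 1/2 × 1 = 1/2.

1/2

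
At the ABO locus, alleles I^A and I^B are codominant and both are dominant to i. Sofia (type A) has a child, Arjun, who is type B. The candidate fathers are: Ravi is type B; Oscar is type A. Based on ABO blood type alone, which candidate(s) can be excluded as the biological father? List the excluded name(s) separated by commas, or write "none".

Oscar

A candidate is excluded only if no genotype consistent with his phenotype could produce a type B child with a type A mother.
Oscar (type A): no genotype consistent with that phenotype can produce a type-B child with a type-A mother.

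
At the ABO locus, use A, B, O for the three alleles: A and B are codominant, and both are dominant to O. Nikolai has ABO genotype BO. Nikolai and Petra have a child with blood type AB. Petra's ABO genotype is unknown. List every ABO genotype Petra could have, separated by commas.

For each candidate genotype of Petra, check whether crossing it with BO can produce every observed child phenotype.
  AA → possible child types {A, AB} ✓
  AB → possible child types {A, B, AB} ✓
  AO → possible child types {O, A, B, AB} ✓
  BB → possible child types {B} ✗
  BO → possible child types {O, B} ✗
  OO → possible child types {O, B} ✗

AA, AB, AO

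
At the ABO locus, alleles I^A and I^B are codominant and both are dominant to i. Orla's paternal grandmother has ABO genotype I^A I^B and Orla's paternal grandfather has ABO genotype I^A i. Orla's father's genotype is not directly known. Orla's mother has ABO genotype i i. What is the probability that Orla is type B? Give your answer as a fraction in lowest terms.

1/4

Orla's father's ABO genotype from I^A I^B × I^A i: 1/4 I^A I^A, 1/4 I^A I^B, 1/4 I^A i, 1/4 I^B i.
Crossing each possibility with the mother i i and summing P(type B): 1/4·0 + 1/4·1/2 + 1/4·0 + 1/4·1/2 = 1/4.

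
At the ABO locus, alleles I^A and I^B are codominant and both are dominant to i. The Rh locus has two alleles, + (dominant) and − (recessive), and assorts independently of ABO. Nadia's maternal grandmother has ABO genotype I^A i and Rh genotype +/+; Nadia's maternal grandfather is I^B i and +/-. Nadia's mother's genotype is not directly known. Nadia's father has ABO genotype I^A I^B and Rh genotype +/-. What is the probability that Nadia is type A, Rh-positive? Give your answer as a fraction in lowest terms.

21/64

Nadia's mother's ABO genotype from I^A i × I^B i: 1/4 I^A I^B, 1/4 I^A i, 1/4 I^B i, 1/4 i i.
Crossing each possibility with the father I^A I^B and summing P(type A): 1/4·1/4 + 1/4·1/2 + 1/4·1/4 + 1/4·1/2 = 3/8.
Similarly for Rh via the mother's Rh distribution: P(Rh+) = 7/8.
Independent loci: 3/8 × 7/8 = 21/64.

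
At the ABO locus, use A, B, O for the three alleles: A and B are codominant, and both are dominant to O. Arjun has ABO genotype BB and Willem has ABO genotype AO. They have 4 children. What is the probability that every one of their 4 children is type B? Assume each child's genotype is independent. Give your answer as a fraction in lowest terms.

1/16

ABO cross BB × AO → 1/2 B, 1/2 AB.
So P(type B) = 1/2 per child.
All 4 independent: (1/2)^4 = 1/16.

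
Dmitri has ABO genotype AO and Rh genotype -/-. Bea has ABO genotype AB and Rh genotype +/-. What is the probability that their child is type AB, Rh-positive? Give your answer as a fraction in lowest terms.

ABO cross AO × AB → offspring phenotypes: 1/2 A, 1/4 B, 1/4 AB.
Rh cross -/- × +/- → 1/2 Rh+, 1/2 Rh-.
Independent loci: P(type AB, Rh-positive) = 1/4 × 1/2 = 1/8.

1/8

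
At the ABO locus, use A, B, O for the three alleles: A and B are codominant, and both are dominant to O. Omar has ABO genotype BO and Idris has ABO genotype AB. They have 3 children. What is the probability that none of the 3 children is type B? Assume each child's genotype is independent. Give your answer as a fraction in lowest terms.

1/8

ABO cross BO × AB → 1/4 A, 1/2 B, 1/4 AB.
So P(type B) = 1/2 per child.
P(not type B) = 1/2 for one child; (1/2)^3 = 1/8.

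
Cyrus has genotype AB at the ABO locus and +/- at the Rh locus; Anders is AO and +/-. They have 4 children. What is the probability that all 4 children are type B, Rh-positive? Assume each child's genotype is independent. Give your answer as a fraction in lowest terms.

ABO cross AB × AO → 1/2 A, 1/4 B, 1/4 AB.
Rh cross +/- × +/- → 3/4 Rh+, 1/4 Rh-; so P(type B, Rh-positive) = 1/4 × 3/4 = 3/16 per child.
All 4 independent: (3/16)^4 = 81/65536.

81/65536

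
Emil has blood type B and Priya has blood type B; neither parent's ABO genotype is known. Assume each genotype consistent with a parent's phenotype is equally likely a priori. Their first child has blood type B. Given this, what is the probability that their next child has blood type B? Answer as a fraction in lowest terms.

19/20

Possible genotypes: Emil ∈ {BB, BO}; Priya ∈ {BB, BO}.
Weight each parental genotype pair by prior × P(type-B child):
  BB × BB: posterior weight 4/15; P(next child type B) = 1.
  BB × BO: posterior weight 4/15; P(next child type B) = 1.
  BO × BB: posterior weight 4/15; P(next child type B) = 1.
  BO × BO: posterior weight 1/5; P(next child type B) = 3/4.
Weighted sum = 19/20.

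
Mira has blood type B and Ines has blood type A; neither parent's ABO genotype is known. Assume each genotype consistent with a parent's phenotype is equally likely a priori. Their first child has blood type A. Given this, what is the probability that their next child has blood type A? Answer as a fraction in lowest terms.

Possible genotypes: Mira ∈ {I^B I^B, I^B i}; Ines ∈ {I^A I^A, I^A i}.
Weight each parental genotype pair by prior × P(type-A child):
  I^B i × I^A I^A: posterior weight 2/3; P(next child type A) = 1/2.
  I^B i × I^A i: posterior weight 1/3; P(next child type A) = 1/4.
Weighted sum = 5/12.

5/12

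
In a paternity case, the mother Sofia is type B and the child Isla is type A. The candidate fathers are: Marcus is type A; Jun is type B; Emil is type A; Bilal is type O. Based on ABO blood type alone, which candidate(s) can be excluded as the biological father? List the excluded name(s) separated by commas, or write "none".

A candidate is excluded only if no genotype consistent with his phenotype could produce a type A child with a type B mother.
Jun (type B): no genotype consistent with that phenotype can produce a type-A child with a type-B mother.
Bilal (type O): no genotype consistent with that phenotype can produce a type-A child with a type-B mother.

Jun, Bilal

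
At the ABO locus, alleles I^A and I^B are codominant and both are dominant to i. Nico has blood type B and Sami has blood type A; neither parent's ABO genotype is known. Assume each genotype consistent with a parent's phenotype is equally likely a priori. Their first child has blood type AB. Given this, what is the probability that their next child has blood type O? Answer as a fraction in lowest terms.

1/36

Possible genotypes: Nico ∈ {I^B I^B, I^B i}; Sami ∈ {I^A I^A, I^A i}.
Weight each parental genotype pair by prior × P(type-AB child):
  I^B I^B × I^A I^A: posterior weight 4/9; P(next child type O) = 0.
  I^B I^B × I^A i: posterior weight 2/9; P(next child type O) = 0.
  I^B i × I^A I^A: posterior weight 2/9; P(next child type O) = 0.
  I^B i × I^A i: posterior weight 1/9; P(next child type O) = 1/4.
Weighted sum = 1/36.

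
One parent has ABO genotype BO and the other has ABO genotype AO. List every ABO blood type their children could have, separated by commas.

O, A, B, AB

Gametes from BO × AO give offspring ABO genotypes AB, AO, BO, OO, i.e. phenotypes O, A, B, AB.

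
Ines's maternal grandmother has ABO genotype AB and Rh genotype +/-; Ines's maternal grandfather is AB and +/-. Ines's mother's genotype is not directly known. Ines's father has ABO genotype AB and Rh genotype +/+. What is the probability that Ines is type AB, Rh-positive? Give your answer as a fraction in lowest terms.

1/2

Ines's mother's ABO genotype from AB × AB: 1/4 AA, 1/2 AB, 1/4 BB.
Crossing each possibility with the father AB and summing P(type AB): 1/4·1/2 + 1/2·1/2 + 1/4·1/2 = 1/2.
Similarly for Rh via the mother's Rh distribution: P(Rh+) = 1.
Independent loci: 1/2 × 1 = 1/2.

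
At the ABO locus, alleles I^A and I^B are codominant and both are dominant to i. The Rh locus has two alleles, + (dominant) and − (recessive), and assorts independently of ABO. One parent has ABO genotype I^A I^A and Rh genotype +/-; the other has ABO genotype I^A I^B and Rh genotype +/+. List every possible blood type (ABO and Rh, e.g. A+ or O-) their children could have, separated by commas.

Gametes from I^A I^A × I^A I^B give offspring ABO genotypes I^A I^A, I^A I^B, i.e. phenotypes A, AB.
Rh cross +/- × +/+ → phenotypes Rh+.
Combining independently: A+, AB+.

A+, AB+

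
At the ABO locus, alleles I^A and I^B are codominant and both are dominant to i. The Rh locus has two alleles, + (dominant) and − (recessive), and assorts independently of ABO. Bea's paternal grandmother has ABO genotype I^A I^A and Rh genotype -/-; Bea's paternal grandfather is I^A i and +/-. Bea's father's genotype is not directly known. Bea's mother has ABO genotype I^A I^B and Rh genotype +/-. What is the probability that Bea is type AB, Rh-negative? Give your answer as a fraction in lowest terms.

Bea's father's ABO genotype from I^A I^A × I^A i: 1/2 I^A I^A, 1/2 I^A i.
Crossing each possibility with the mother I^A I^B and summing P(type AB): 1/2·1/2 + 1/2·1/4 = 3/8.
Similarly for Rh via the father's Rh distribution: P(Rh-) = 3/8.
Independent loci: 3/8 × 3/8 = 9/64.

9/64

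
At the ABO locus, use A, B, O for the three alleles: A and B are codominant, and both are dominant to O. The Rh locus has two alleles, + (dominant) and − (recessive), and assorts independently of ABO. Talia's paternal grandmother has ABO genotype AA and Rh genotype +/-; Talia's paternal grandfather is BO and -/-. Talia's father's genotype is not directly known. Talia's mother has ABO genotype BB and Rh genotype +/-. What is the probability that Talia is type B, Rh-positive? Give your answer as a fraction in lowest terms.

Talia's father's ABO genotype from AA × BO: 1/2 AB, 1/2 AO.
Crossing each possibility with the mother BB and summing P(type B): 1/2·1/2 + 1/2·1/2 = 1/2.
Similarly for Rh via the father's Rh distribution: P(Rh+) = 5/8.
Independent loci: 1/2 × 5/8 = 5/16.

5/16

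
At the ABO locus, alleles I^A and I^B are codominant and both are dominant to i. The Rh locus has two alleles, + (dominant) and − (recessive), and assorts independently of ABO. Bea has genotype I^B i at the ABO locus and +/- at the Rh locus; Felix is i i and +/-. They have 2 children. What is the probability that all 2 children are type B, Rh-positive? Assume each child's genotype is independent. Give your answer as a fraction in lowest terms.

9/64

ABO cross I^B i × i i → 1/2 O, 1/2 B.
Rh cross +/- × +/- → 3/4 Rh+, 1/4 Rh-; so P(type B, Rh-positive) = 1/2 × 3/4 = 3/8 per child.
All 2 independent: (3/8)^2 = 9/64.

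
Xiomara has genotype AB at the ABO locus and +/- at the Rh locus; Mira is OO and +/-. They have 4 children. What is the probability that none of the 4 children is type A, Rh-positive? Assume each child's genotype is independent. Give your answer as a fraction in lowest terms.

625/4096

ABO cross AB × OO → 1/2 A, 1/2 B.
Rh cross +/- × +/- → 3/4 Rh+, 1/4 Rh-; so P(type A, Rh-positive) = 1/2 × 3/4 = 3/8 per child.
P(not type A, Rh-positive) = 5/8 for one child; (5/8)^4 = 625/4096.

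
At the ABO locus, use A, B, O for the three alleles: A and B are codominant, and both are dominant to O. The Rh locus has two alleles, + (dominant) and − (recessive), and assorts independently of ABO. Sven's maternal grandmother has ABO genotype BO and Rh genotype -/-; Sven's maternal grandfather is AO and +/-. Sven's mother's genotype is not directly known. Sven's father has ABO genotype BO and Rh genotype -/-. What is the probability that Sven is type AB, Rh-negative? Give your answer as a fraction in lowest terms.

3/32

Sven's mother's ABO genotype from BO × AO: 1/4 AB, 1/4 AO, 1/4 BO, 1/4 OO.
Crossing each possibility with the father BO and summing P(type AB): 1/4·1/4 + 1/4·1/4 + 1/4·0 + 1/4·0 = 1/8.
Similarly for Rh via the mother's Rh distribution: P(Rh-) = 3/4.
Independent loci: 1/8 × 3/4 = 3/32.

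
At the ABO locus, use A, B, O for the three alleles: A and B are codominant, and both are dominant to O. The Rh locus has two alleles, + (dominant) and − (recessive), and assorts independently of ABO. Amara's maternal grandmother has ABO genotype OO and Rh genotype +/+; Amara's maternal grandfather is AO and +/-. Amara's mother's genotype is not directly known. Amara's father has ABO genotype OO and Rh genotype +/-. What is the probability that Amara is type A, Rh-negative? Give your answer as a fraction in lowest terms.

Amara's mother's ABO genotype from OO × AO: 1/2 AO, 1/2 OO.
Crossing each possibility with the father OO and summing P(type A): 1/2·1/2 + 1/2·0 = 1/4.
Similarly for Rh via the mother's Rh distribution: P(Rh-) = 1/8.
Independent loci: 1/4 × 1/8 = 1/32.

1/32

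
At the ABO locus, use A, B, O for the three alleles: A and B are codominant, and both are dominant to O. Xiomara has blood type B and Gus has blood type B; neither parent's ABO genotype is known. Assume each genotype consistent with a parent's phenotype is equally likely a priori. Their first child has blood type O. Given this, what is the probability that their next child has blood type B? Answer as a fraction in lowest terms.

3/4

Possible genotypes: Xiomara ∈ {BB, BO}; Gus ∈ {BB, BO}.
Weight each parental genotype pair by prior × P(type-O child):
  BO × BO: posterior weight 1; P(next child type B) = 3/4.
Weighted sum = 3/4.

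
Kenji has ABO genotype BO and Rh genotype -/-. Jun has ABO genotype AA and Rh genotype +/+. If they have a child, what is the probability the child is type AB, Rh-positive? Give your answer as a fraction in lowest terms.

1/2

ABO cross BO × AA → offspring phenotypes: 1/2 A, 1/2 AB.
Rh cross -/- × +/+ → 1 Rh+.
Independent loci: P(type AB, Rh-positive) = 1/2 × 1 = 1/2.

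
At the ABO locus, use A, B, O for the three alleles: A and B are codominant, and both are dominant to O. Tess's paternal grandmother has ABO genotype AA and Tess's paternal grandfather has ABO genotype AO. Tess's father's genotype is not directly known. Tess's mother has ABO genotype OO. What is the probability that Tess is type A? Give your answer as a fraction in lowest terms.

Tess's father's ABO genotype from AA × AO: 1/2 AA, 1/2 AO.
Crossing each possibility with the mother OO and summing P(type A): 1/2·1 + 1/2·1/2 = 3/4.

3/4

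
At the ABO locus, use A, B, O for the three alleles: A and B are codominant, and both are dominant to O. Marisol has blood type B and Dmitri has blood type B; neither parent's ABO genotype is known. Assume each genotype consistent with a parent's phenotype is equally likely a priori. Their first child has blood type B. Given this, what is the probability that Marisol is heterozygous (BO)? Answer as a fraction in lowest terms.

7/15

Possible genotypes: Marisol ∈ {BB, BO}; Dmitri ∈ {BB, BO}.
Weight each parental genotype pair by prior × P(type-B child):
  BB × BB: posterior weight 4/15.
  BB × BO: posterior weight 4/15.
  BO × BB: posterior weight 4/15.
  BO × BO: posterior weight 1/5.
Sum the posterior weight over pairs where Marisol is BO: 7/15.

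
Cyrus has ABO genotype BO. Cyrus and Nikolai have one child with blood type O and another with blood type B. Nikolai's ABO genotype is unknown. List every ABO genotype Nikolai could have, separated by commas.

AO, BO, OO

For each candidate genotype of Nikolai, check whether crossing it with BO can produce every observed child phenotype.
  AA → possible child types {A, AB} ✗
  AB → possible child types {A, B, AB} ✗
  AO → possible child types {O, A, B, AB} ✓
  BB → possible child types {B} ✗
  BO → possible child types {O, B} ✓
  OO → possible child types {O, B} ✓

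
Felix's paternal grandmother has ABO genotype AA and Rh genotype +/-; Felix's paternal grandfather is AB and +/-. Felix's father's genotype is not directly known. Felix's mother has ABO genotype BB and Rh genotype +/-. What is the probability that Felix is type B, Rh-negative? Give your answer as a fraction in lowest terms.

Felix's father's ABO genotype from AA × AB: 1/2 AA, 1/2 AB.
Crossing each possibility with the mother BB and summing P(type B): 1/2·0 + 1/2·1/2 = 1/4.
Similarly for Rh via the father's Rh distribution: P(Rh-) = 1/4.
Independent loci: 1/4 × 1/4 = 1/16.

1/16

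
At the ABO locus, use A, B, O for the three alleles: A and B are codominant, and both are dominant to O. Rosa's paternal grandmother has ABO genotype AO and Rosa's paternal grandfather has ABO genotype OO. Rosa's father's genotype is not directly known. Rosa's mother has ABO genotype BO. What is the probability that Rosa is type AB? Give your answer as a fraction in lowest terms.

Rosa's father's ABO genotype from AO × OO: 1/2 AO, 1/2 OO.
Crossing each possibility with the mother BO and summing P(type AB): 1/2·1/4 + 1/2·0 = 1/8.

1/8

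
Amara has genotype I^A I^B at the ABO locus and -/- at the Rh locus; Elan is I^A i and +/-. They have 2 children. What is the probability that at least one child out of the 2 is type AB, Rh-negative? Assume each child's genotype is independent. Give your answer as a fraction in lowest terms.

ABO cross I^A I^B × I^A i → 1/2 A, 1/4 B, 1/4 AB.
Rh cross -/- × +/- → 1/2 Rh+, 1/2 Rh-; so P(type AB, Rh-negative) = 1/4 × 1/2 = 1/8 per child.
P(none) = (7/8)^2 = 49/64; P(at least one) = 1 − 49/64 = 15/64.

15/64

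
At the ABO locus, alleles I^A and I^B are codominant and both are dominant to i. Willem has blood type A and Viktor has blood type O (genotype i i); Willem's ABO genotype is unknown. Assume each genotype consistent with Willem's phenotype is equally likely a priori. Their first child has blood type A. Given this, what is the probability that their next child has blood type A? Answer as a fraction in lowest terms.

Possible genotypes: Willem ∈ {I^A I^A, I^A i}; Viktor ∈ {i i}.
Weight each parental genotype pair by prior × P(type-A child):
  I^A I^A × i i: posterior weight 2/3; P(next child type A) = 1.
  I^A i × i i: posterior weight 1/3; P(next child type A) = 1/2.
Weighted sum = 5/6.

5/6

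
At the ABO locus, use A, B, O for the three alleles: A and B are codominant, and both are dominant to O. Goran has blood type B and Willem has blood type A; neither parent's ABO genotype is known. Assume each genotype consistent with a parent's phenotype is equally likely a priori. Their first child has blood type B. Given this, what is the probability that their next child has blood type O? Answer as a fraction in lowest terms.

Possible genotypes: Goran ∈ {BB, BO}; Willem ∈ {AA, AO}.
Weight each parental genotype pair by prior × P(type-B child):
  BB × AO: posterior weight 2/3; P(next child type O) = 0.
  BO × AO: posterior weight 1/3; P(next child type O) = 1/4.
Weighted sum = 1/12.

1/12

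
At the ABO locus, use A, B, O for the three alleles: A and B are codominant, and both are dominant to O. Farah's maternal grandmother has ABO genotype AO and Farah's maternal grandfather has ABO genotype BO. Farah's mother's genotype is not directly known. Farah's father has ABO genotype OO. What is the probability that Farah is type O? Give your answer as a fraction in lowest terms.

Farah's mother's ABO genotype from AO × BO: 1/4 AB, 1/4 AO, 1/4 BO, 1/4 OO.
Crossing each possibility with the father OO and summing P(type O): 1/4·0 + 1/4·1/2 + 1/4·1/2 + 1/4·1 = 1/2.

1/2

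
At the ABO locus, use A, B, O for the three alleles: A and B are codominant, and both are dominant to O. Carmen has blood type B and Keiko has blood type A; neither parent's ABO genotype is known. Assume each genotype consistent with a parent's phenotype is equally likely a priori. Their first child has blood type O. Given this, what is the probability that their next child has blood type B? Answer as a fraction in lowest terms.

Possible genotypes: Carmen ∈ {BB, BO}; Keiko ∈ {AA, AO}.
Weight each parental genotype pair by prior × P(type-O child):
  BO × AO: posterior weight 1; P(next child type B) = 1/4.
Weighted sum = 1/4.

1/4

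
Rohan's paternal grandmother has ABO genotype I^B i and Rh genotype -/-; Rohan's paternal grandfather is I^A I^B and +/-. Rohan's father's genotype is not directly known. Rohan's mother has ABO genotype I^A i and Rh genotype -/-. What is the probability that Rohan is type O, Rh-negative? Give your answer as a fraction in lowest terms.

3/32

Rohan's father's ABO genotype from I^B i × I^A I^B: 1/4 I^A I^B, 1/4 I^A i, 1/4 I^B I^B, 1/4 I^B i.
Crossing each possibility with the mother I^A i and summing P(type O): 1/4·0 + 1/4·1/4 + 1/4·0 + 1/4·1/4 = 1/8.
Similarly for Rh via the father's Rh distribution: P(Rh-) = 3/4.
Independent loci: 1/8 × 3/4 = 3/32.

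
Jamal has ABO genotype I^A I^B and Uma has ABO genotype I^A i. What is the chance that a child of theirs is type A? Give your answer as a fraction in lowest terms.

1/2

ABO cross I^A I^B × I^A i → offspring phenotypes: 1/2 A, 1/4 B, 1/4 AB.
So P(type A) = 1/2.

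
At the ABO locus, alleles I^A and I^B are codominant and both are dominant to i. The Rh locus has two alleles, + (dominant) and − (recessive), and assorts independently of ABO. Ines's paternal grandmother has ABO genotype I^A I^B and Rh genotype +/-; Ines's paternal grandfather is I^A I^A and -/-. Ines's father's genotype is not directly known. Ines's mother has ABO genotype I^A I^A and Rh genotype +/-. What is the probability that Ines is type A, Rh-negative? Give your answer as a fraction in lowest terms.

9/32

Ines's father's ABO genotype from I^A I^B × I^A I^A: 1/2 I^A I^A, 1/2 I^A I^B.
Crossing each possibility with the mother I^A I^A and summing P(type A): 1/2·1 + 1/2·1/2 = 3/4.
Similarly for Rh via the father's Rh distribution: P(Rh-) = 3/8.
Independent loci: 3/4 × 3/8 = 9/32.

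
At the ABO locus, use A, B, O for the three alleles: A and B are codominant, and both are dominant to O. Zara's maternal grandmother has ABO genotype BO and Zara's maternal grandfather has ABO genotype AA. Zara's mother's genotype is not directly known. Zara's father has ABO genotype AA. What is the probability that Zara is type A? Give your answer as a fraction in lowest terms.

Zara's mother's ABO genotype from BO × AA: 1/2 AB, 1/2 AO.
Crossing each possibility with the father AA and summing P(type A): 1/2·1/2 + 1/2·1 = 3/4.

3/4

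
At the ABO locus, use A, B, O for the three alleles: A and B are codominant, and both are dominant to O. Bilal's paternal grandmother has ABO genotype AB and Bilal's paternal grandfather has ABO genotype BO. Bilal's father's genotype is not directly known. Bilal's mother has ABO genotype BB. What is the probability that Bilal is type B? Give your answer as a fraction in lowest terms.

Bilal's father's ABO genotype from AB × BO: 1/4 AB, 1/4 AO, 1/4 BB, 1/4 BO.
Crossing each possibility with the mother BB and summing P(type B): 1/4·1/2 + 1/4·1/2 + 1/4·1 + 1/4·1 = 3/4.

3/4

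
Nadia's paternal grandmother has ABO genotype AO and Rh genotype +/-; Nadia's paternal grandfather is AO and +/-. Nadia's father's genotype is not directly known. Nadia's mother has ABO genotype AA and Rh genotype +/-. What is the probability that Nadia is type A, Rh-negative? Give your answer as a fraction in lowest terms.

1/4

Nadia's father's ABO genotype from AO × AO: 1/4 AA, 1/2 AO, 1/4 OO.
Crossing each possibility with the mother AA and summing P(type A): 1/4·1 + 1/2·1 + 1/4·1 = 1.
Similarly for Rh via the father's Rh distribution: P(Rh-) = 1/4.
Independent loci: 1 × 1/4 = 1/4.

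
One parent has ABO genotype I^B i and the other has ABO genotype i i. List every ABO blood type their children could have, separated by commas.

O, B

Gametes from I^B i × i i give offspring ABO genotypes I^B i, i i, i.e. phenotypes O, B.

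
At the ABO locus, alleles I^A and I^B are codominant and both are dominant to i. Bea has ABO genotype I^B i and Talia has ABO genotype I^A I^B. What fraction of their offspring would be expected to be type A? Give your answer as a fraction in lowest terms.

ABO cross I^B i × I^A I^B → offspring phenotypes: 1/4 A, 1/2 B, 1/4 AB.
So P(type A) = 1/4.

1/4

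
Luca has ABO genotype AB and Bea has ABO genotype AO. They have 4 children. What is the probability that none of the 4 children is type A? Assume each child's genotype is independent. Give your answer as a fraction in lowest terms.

ABO cross AB × AO → 1/2 A, 1/4 B, 1/4 AB.
So P(type A) = 1/2 per child.
P(not type A) = 1/2 for one child; (1/2)^4 = 1/16.

1/16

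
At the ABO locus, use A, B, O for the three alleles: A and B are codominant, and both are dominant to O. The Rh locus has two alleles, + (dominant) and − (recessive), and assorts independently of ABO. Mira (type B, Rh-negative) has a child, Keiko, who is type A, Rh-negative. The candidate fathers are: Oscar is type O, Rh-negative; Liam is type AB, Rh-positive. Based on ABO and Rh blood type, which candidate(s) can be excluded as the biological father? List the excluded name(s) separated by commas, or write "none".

Oscar

A candidate is excluded only if no genotype consistent with his phenotype could produce a type A, Rh-negative child with a type B, Rh-negative mother.
Oscar (type O, Rh-): no genotype consistent with that phenotype can produce a type-A Rh- child with a type-B mother.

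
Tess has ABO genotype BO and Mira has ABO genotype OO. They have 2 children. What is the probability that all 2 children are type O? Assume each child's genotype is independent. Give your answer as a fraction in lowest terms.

ABO cross BO × OO → 1/2 O, 1/2 B.
So P(type O) = 1/2 per child.
All 2 independent: (1/2)^2 = 1/4.

1/4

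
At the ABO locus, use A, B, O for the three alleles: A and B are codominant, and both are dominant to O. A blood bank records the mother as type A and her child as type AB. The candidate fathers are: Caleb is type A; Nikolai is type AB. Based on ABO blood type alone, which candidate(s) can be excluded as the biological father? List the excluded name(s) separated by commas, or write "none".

A candidate is excluded only if no genotype consistent with his phenotype could produce a type AB child with a type A mother.
Caleb (type A): no genotype consistent with that phenotype can produce a type-AB child with a type-A mother.

Caleb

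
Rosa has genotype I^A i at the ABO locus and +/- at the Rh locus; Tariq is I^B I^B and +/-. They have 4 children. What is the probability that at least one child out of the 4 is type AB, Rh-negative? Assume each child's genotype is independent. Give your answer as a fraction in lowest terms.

ABO cross I^A i × I^B I^B → 1/2 B, 1/2 AB.
Rh cross +/- × +/- → 3/4 Rh+, 1/4 Rh-; so P(type AB, Rh-negative) = 1/2 × 1/4 = 1/8 per child.
P(none) = (7/8)^4 = 2401/4096; P(at least one) = 1 − 2401/4096 = 1695/4096.

1695/4096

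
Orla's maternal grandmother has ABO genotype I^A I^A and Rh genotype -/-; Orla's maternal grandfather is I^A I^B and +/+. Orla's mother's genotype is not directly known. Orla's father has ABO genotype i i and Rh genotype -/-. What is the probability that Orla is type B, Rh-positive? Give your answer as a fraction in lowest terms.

1/8

Orla's mother's ABO genotype from I^A I^A × I^A I^B: 1/2 I^A I^A, 1/2 I^A I^B.
Crossing each possibility with the father i i and summing P(type B): 1/2·0 + 1/2·1/2 = 1/4.
Similarly for Rh via the mother's Rh distribution: P(Rh+) = 1/2.
Independent loci: 1/4 × 1/2 = 1/8.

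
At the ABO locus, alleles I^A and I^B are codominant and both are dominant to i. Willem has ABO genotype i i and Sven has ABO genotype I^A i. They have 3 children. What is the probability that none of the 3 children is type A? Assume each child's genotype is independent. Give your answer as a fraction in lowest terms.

1/8

ABO cross i i × I^A i → 1/2 O, 1/2 A.
So P(type A) = 1/2 per child.
P(not type A) = 1/2 for one child; (1/2)^3 = 1/8.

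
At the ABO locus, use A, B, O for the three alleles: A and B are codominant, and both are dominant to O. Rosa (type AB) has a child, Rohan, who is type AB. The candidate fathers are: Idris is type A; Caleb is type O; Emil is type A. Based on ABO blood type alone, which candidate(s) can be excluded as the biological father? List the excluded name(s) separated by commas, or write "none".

Caleb

A candidate is excluded only if no genotype consistent with his phenotype could produce a type AB child with a type AB mother.
Caleb (type O): no genotype consistent with that phenotype can produce a type-AB child with a type-AB mother.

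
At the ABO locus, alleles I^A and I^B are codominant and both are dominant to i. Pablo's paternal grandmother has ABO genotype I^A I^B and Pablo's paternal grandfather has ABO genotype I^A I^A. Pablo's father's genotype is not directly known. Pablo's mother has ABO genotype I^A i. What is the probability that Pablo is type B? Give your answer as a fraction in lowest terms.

1/8

Pablo's father's ABO genotype from I^A I^B × I^A I^A: 1/2 I^A I^A, 1/2 I^A I^B.
Crossing each possibility with the mother I^A i and summing P(type B): 1/2·0 + 1/2·1/4 = 1/8.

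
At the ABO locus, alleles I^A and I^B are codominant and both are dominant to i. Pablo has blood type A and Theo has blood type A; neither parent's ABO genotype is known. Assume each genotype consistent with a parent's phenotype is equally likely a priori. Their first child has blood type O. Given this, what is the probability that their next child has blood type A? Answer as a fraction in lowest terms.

3/4

Possible genotypes: Pablo ∈ {I^A I^A, I^A i}; Theo ∈ {I^A I^A, I^A i}.
Weight each parental genotype pair by prior × P(type-O child):
  I^A i × I^A i: posterior weight 1; P(next child type A) = 3/4.
Weighted sum = 3/4.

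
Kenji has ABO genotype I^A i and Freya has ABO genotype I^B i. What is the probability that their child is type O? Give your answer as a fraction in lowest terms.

1/4

ABO cross I^A i × I^B i → offspring phenotypes: 1/4 O, 1/4 A, 1/4 B, 1/4 AB.
So P(type O) = 1/4.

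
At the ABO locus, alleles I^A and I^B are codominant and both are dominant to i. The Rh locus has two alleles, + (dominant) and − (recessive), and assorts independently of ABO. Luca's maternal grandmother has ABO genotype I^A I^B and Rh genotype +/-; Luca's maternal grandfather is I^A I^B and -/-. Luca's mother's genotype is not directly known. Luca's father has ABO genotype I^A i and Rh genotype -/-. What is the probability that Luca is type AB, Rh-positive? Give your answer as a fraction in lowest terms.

Luca's mother's ABO genotype from I^A I^B × I^A I^B: 1/4 I^A I^A, 1/2 I^A I^B, 1/4 I^B I^B.
Crossing each possibility with the father I^A i and summing P(type AB): 1/4·0 + 1/2·1/4 + 1/4·1/2 = 1/4.
Similarly for Rh via the mother's Rh distribution: P(Rh+) = 1/4.
Independent loci: 1/4 × 1/4 = 1/16.

1/16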